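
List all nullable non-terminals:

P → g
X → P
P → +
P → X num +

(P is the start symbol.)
There are no ε-productions, so no non-terminal can derive ε.
No non-terminals are nullable.

Answer: None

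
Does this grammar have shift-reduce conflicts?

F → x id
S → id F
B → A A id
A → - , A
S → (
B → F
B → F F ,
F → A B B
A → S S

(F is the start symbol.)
Augment with F' → F and build the canonical LR(0) collection (I0 = CLOSURE({[F' → . F]}), then GOTO on every symbol after a dot until no new states appear). It has 21 states:
  I0: { [A → . - , A], [A → . S S], [F → . A B B], [F → . x id], [F' → . F], [S → . (], [S → . id F] }  — shift
  I1: { [S → ( .] }  — reduce
  I2: { [A → - . , A] }  — shift
  I3: { [A → . - , A], [A → . S S], [B → . A A id], [B → . F F ,], [B → . F], [F → . A B B], [F → . x id], [F → A . B B], [S → . (], [S → . id F] }  — shift
  I4: { [F' → F .] }  — accept
  I5: { [A → S . S], [S → . (], [S → . id F] }  — shift
  I6: { [A → . - , A], [A → . S S], [F → . A B B], [F → . x id], [S → . (], [S → . id F], [S → id . F] }  — shift
  I7: { [F → x . id] }  — shift
  I8: { [F → x id .] }  — reduce
  I9: { [S → id F .] }  — reduce
  I10: { [A → S S .] }  — reduce
  I11: { [A → . - , A], [A → . S S], [B → . A A id], [B → . F F ,], [B → . F], [B → A . A id], [F → . A B B], [F → . x id], [F → A . B B], [S → . (], [S → . id F] }  — shift
  I12: { [A → . - , A], [A → . S S], [B → . A A id], [B → . F F ,], [B → . F], [F → . A B B], [F → . x id], [F → A B . B], [S → . (], [S → . id F] }  — shift
  I13: { [A → . - , A], [A → . S S], [B → F . F ,], [B → F .], [F → . A B B], [F → . x id], [S → . (], [S → . id F] }  — shift, reduce
  I14: { [B → F F . ,] }  — shift
  I15: { [B → F F , .] }  — reduce
  I16: { [F → A B B .] }  — reduce
  I17: { [A → . - , A], [A → . S S], [B → . A A id], [B → . F F ,], [B → . F], [B → A . A id], [B → A A . id], [F → . A B B], [F → . x id], [F → A . B B], [S → . (], [S → . id F] }  — shift
  I18: { [A → . - , A], [A → . S S], [B → A A id .], [F → . A B B], [F → . x id], [S → . (], [S → . id F], [S → id . F] }  — shift, reduce
  I19: { [A → - , . A], [A → . - , A], [A → . S S], [S → . (], [S → . id F] }  — shift
  I20: { [A → - , A .] }  — reduce

I13 contains reduce item [B → F .] and shift items [A → . - , A], [F → . x id], [S → . (], [S → . id F] — shift-reduce conflict.
I18 contains reduce item [B → A A id .] and shift items [A → . - , A], [F → . x id], [S → . (], [S → . id F] — shift-reduce conflict.

Answer: Yes — I13: [B → F .] vs [A → . - , A]; I18: [B → A A id .] vs [A → . - , A]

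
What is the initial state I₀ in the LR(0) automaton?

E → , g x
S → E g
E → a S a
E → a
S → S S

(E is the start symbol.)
First, augment the grammar with E' → E
I₀ = CLOSURE({ [E' → . E] }):
  [E' → . E] has the dot before E: add [E → . , g x], [E → . a S a], [E → . a]
No further items can be added.

I₀ = { [E → . , g x], [E → . a S a], [E → . a], [E' → . E] }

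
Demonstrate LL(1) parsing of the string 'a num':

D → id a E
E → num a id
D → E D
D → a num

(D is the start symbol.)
Stack is shown with the top on the left.

Stack    Input    Action
------------------------
D $      a num $  output D → a num
a num $  a num $  match 'a'
num $    num $    match 'num'
$        $        accept

The string is accepted.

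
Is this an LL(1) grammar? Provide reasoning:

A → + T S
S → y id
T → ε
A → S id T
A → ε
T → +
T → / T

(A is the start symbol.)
A grammar is LL(1) if for each non-terminal N with multiple productions, the predict sets of those productions are pairwise disjoint, where PREDICT(N → α) = (FIRST(α) \ {ε}) ∪ (FOLLOW(N) if α ⇒* ε).

Relevant sets:
  FIRST(S) = { 'y' }
  FOLLOW(A) = { $ }
  FOLLOW(T) = { $, 'y' }

For A:
  PREDICT(A → '+' T S) = { '+' }
  PREDICT(A → S id T) = { 'y' }
  PREDICT(A → ε) = { $ }
For T:
  PREDICT(T → ε) = { $, 'y' }
  PREDICT(T → '+') = { '+' }
  PREDICT(T → '/' T) = { '/' }
S has a single production, so nothing to check there.

All predict sets are disjoint. The grammar IS LL(1).

Answer: Yes, the grammar is LL(1).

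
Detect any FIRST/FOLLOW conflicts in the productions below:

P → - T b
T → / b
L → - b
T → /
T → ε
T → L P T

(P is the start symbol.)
A FIRST/FOLLOW conflict occurs when a non-terminal N has a nullable alternative N → β (β ⇒* ε) and another alternative N → α with FIRST(α) ∩ FOLLOW(N) ≠ ∅: on such a lookahead the parser cannot decide between expanding α and letting N vanish via β.

Nullable non-terminals: T.
FIRST sets used below: FIRST(L) = { '-' }

T: nullable alternative(s) T → ε; FOLLOW(T) = { 'b' }
  T → / b: FIRST \ {ε} = { '/' } — disjoint from FOLLOW(T)
  T → /: FIRST \ {ε} = { '/' } — disjoint from FOLLOW(T)
  T → ε: FIRST \ {ε} = { } — this is the only nullable alternative, skip
  T → L P T: FIRST \ {ε} = { '-' } — disjoint from FOLLOW(T)

L, P have no nullable alternative, so no FIRST/FOLLOW check is needed there.

No FIRST/FOLLOW conflicts found.

Answer: No FIRST/FOLLOW conflicts.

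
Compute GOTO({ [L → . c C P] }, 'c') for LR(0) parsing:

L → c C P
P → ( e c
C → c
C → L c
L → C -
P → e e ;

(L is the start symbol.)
GOTO(I, 'c') = CLOSURE({ [A → αX.β] : [A → α.Xβ] ∈ I, X = 'c' })

Items with dot before 'c', with the dot advanced:
  [L → . c C P] → [L → c . C P]
Closure of the advanced items:
  [L → c . C P] has the dot before C: add [C → . c], [C → . L c]
  [C → . L c] has the dot before L: add [L → . c C P], [L → . C -]

GOTO = { [C → . L c], [C → . c], [L → . C -], [L → . c C P], [L → c . C P] }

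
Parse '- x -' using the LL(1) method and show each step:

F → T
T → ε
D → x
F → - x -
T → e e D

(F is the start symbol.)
LL(1) parsing maintains a stack (initially the start symbol over $) and the input. At each step: if the stack top is a terminal, match it against the current input token; if it is a non-terminal N, replace it with the RHS of M[N, lookahead] (the unique production whose predict set contains the lookahead).

Stack is shown with the top on the left.

Stack    Input    Action
------------------------
F $      - x - $  output F → - x -
- x - $  - x - $  match '-'
x - $    x - $    match 'x'
- $      - $      match '-'
$        $        accept

The string is accepted.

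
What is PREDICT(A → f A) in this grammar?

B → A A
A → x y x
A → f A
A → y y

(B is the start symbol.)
{ 'f' }

PREDICT(A → f A) = (FIRST(RHS) \ {ε}) ∪ (FOLLOW(A) if ε ∈ FIRST(RHS), i.e. RHS ⇒* ε)
FIRST(f A) = { 'f' }
ε ∉ FIRST(f A), so FOLLOW(A) is not added.
PREDICT(A → f A) = { 'f' }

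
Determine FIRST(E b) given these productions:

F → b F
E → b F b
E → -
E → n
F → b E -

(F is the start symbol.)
{ '-', 'b', 'n' }

FIRST sets of the non-terminals involved (from the grammar, by fixed-point iteration):
  FIRST(E) = { '-', 'b', 'n' }

To compute FIRST(E b), process the symbols left to right:
Symbol E is a non-terminal. Add FIRST(E) \ {ε} = { '-', 'b', 'n' }
E is not nullable (ε ∉ FIRST(E)), so stop here.
FIRST(E b) = { '-', 'b', 'n' }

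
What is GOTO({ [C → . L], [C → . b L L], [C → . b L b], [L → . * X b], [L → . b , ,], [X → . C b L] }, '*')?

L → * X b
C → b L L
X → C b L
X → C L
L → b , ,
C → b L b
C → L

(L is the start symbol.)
GOTO(I, '*') = CLOSURE({ [A → αX.β] : [A → α.Xβ] ∈ I, X = '*' })

Items with dot before '*', with the dot advanced:
  [L → . * X b] → [L → * . X b]
Closure of the advanced items:
  [L → * . X b] has the dot before X: add [X → . C b L], [X → . C L]
  [X → . C b L] has the dot before C: add [C → . b L L], [C → . b L b], [C → . L]
  [C → . L] has the dot before L: add [L → . * X b], [L → . b , ,]

GOTO = { [C → . L], [C → . b L L], [C → . b L b], [L → * . X b], [L → . * X b], [L → . b , ,], [X → . C L], [X → . C b L] }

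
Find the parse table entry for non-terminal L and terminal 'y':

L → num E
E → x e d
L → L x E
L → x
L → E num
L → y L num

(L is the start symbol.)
To find M[L, 'y'], we find productions for L where 'y' is in the predict set (PREDICT(N → α) = (FIRST(α) \ {ε}) ∪ (FOLLOW(N) if α ⇒* ε)).

Relevant sets:
  FIRST(L) = { 'num', 'x', 'y' }
  FIRST(E) = { 'x' }

L → num E: PREDICT = { 'num' }
L → L x E: PREDICT = { 'num', 'x', 'y' }
  'y' is in predict set, so this production goes in M[L, 'y']
L → x: PREDICT = { 'x' }
L → E num: PREDICT = { 'x' }
L → y L num: PREDICT = { 'y' }
  'y' is in predict set, so this production goes in M[L, 'y']

M[L, 'y'] = L → L x E, L → y L num  (a multiply-defined cell — the grammar is not LL(1))

Answer: L → L x E, L → y L num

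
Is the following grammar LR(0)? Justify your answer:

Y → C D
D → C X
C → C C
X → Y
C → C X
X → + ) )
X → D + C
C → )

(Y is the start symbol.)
Augment with Y' → Y and build the canonical LR(0) collection (I0 = CLOSURE({[Y' → . Y]}), then GOTO on every symbol after a dot until no new states appear). It has 15 states:
  I0: { [C → . )], [C → . C C], [C → . C X], [Y → . C D], [Y' → . Y] }  — shift
  I1: { [C → ) .] }  — reduce
  I2: { [C → . )], [C → . C C], [C → . C X], [C → C . C], [C → C . X], [D → . C X], [X → . + ) )], [X → . D + C], [X → . Y], [Y → . C D], [Y → C . D] }  — shift
  I3: { [Y' → Y .] }  — accept
  I4: { [X → + . ) )] }  — shift
  I5: { [C → . )], [C → . C C], [C → . C X], [C → C . C], [C → C . X], [C → C C .], [D → . C X], [D → C . X], [X → . + ) )], [X → . D + C], [X → . Y], [Y → . C D], [Y → C . D] }  — shift, reduce
  I6: { [X → D . + C], [Y → C D .] }  — shift, reduce
  I7: { [C → C X .] }  — reduce
  I8: { [X → Y .] }  — reduce
  I9: { [C → . )], [C → . C C], [C → . C X], [X → D + . C] }  — shift
  I10: { [C → . )], [C → . C C], [C → . C X], [C → C . C], [C → C . X], [D → . C X], [X → . + ) )], [X → . D + C], [X → . Y], [X → D + C .], [Y → . C D] }  — shift, reduce
  I11: { [X → D . + C] }  — shift
  I12: { [C → C X .], [D → C X .] }  — 2 reduces
  I13: { [X → + ) . )] }  — shift
  I14: { [X → + ) ) .] }  — reduce

Conflict in state I5:
  Shift-reduce conflict between [C → C C .] and [C → . )]
So the grammar is NOT LR(0).

Answer: No. Shift-reduce conflict between [C → C C .] and [C → . )]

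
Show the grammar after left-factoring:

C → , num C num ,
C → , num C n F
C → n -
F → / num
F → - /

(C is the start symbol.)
Left-factoring transforms A → αβ₁ | αβ₂ into A → αA' and A' → β₁ | β₂
(α is the longest common prefix among the alternatives). Repeat until
no nonterminal has two alternatives with a common prefix.

Round 1: C has alternatives sharing prefix ', num C'. Introduce C': C → , num C C'
  Add: C' → num ,
  Add: C' → n F

No remaining common prefixes — done.

Resulting grammar:
C → , num C C'
C' → num ,
C' → n F
C → n -
F → / num
F → - /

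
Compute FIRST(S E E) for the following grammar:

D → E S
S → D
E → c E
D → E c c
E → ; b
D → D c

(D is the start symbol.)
{ ';', 'c' }

FIRST sets of the non-terminals involved (from the grammar, by fixed-point iteration):
  FIRST(S) = { ';', 'c' }

To compute FIRST(S E E), process the symbols left to right:
Symbol S is a non-terminal. Add FIRST(S) \ {ε} = { ';', 'c' }
S is not nullable (ε ∉ FIRST(S)), so stop here.
FIRST(S E E) = { ';', 'c' }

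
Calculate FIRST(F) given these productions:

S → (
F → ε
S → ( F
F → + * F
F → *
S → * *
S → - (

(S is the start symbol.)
From F → ε:
  - ε-production, so ε ∈ FIRST(F)
From F → + * F:
  - '+' is a terminal: add '+' and stop
From F → *:
  - '*' is a terminal: add '*' and stop

Collecting: FIRST(F) = { '*', '+', ε }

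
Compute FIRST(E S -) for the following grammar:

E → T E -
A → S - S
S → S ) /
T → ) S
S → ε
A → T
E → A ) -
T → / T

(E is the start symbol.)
FIRST sets of the non-terminals involved (from the grammar, by fixed-point iteration):
  FIRST(E) = { ')', '-', '/' }

To compute FIRST(E S -), process the symbols left to right:
Symbol E is a non-terminal. Add FIRST(E) \ {ε} = { ')', '-', '/' }
E is not nullable (ε ∉ FIRST(E)), so stop here.
FIRST(E S -) = { ')', '-', '/' }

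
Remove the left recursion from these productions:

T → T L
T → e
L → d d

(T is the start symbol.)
T is directly left-recursive. The standard transformation for
  A → A α₁ | ... | A α_m | β₁ | ... | β_n
is
  A  → β₁ A' | ... | β_n A'
  A' → α₁ A' | ... | α_m A' | ε

T → e becomes T → e T'
T → T L becomes T' → L T'
Add T' → ε

Productions for other non-terminals are unchanged:
  L → d d

Resulting grammar:
T → e T'
T' → L T'
T' → ε
L → d d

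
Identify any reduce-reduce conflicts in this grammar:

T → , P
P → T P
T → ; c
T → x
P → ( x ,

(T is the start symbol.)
Augment with T' → T and build the canonical LR(0) collection (I0 = CLOSURE({[T' → . T]}), then GOTO on every symbol after a dot until no new states appear). It has 12 states:
  I0: { [T → . , P], [T → . ; c], [T → . x], [T' → . T] }  — shift
  I1: { [P → . ( x ,], [P → . T P], [T → , . P], [T → . , P], [T → . ; c], [T → . x] }  — shift
  I2: { [T → ; . c] }  — shift
  I3: { [T' → T .] }  — accept
  I4: { [T → x .] }  — reduce
  I5: { [T → ; c .] }  — reduce
  I6: { [P → ( . x ,] }  — shift
  I7: { [T → , P .] }  — reduce
  I8: { [P → . ( x ,], [P → . T P], [P → T . P], [T → . , P], [T → . ; c], [T → . x] }  — shift
  I9: { [P → T P .] }  — reduce
  I10: { [P → ( x . ,] }  — shift
  I11: { [P → ( x , .] }  — reduce

No state contains more than one complete item.

Answer: No reduce-reduce conflicts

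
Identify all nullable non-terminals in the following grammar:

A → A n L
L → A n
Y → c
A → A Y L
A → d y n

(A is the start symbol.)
None

A non-terminal is nullable if it can derive ε (the empty string): either it has an ε-production, or it has a production whose right-hand side consists entirely of nullable non-terminals.

There are no ε-productions, so no non-terminal can derive ε.
No non-terminals are nullable.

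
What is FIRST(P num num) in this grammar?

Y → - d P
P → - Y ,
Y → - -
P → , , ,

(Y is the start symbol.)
{ ',', '-' }

FIRST sets of the non-terminals involved (from the grammar, by fixed-point iteration):
  FIRST(P) = { ',', '-' }

To compute FIRST(P num num), process the symbols left to right:
Symbol P is a non-terminal. Add FIRST(P) \ {ε} = { ',', '-' }
P is not nullable (ε ∉ FIRST(P)), so stop here.
FIRST(P num num) = { ',', '-' }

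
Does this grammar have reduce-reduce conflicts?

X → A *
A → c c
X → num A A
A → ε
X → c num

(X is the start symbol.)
A reduce-reduce conflict occurs when an LR(0) state has two complete items [A → α .] and [B → β .] — both call for a reduction, and with no lookahead the parser cannot choose between them.

Augment with X' → X and build the canonical LR(0) collection (I0 = CLOSURE({[X' → . X]}), then GOTO on every symbol after a dot until no new states appear). It has 11 states:
  I0: { [A → . c c], [A → .], [X → . A *], [X → . c num], [X → . num A A], [X' → . X] }  — shift, reduce
  I1: { [X → A . *] }  — shift
  I2: { [X' → X .] }  — accept
  I3: { [A → c . c], [X → c . num] }  — shift
  I4: { [A → . c c], [A → .], [X → num . A A] }  — shift, reduce
  I5: { [A → . c c], [A → .], [X → num A . A] }  — shift, reduce
  I6: { [A → c . c] }  — shift
  I7: { [A → c c .] }  — reduce
  I8: { [X → num A A .] }  — reduce
  I9: { [X → c num .] }  — reduce
  I10: { [X → A * .] }  — reduce

No state contains more than one complete item.

Answer: No reduce-reduce conflicts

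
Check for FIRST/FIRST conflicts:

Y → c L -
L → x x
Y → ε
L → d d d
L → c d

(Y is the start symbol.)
No FIRST/FIRST conflicts.

Productions for Y:
  Y → c L -: FIRST = { 'c' }
  Y → ε: FIRST = { ε }
Productions for L:
  L → x x: FIRST = { 'x' }
  L → d d d: FIRST = { 'd' }
  L → c d: FIRST = { 'c' }

All alternatives of each non-terminal have pairwise disjoint FIRST sets.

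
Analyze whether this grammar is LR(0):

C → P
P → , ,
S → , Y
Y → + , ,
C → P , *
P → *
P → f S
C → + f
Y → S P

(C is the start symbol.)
No. Shift-reduce conflict between [C → P .] and [C → P . , *]

Augment with C' → C and build the canonical LR(0) collection (I0 = CLOSURE({[C' → . C]}), then GOTO on every symbol after a dot until no new states appear). It has 19 states:
  I0: { [C → . + f], [C → . P , *], [C → . P], [C' → . C], [P → . *], [P → . , ,], [P → . f S] }  — shift
  I1: { [P → * .] }  — reduce
  I2: { [C → + . f] }  — shift
  I3: { [P → , . ,] }  — shift
  I4: { [C' → C .] }  — accept
  I5: { [C → P . , *], [C → P .] }  — shift, reduce
  I6: { [P → f . S], [S → . , Y] }  — shift
  I7: { [S → , . Y], [S → . , Y], [Y → . + , ,], [Y → . S P] }  — shift
  I8: { [P → f S .] }  — reduce
  I9: { [Y → + . , ,] }  — shift
  I10: { [P → . *], [P → . , ,], [P → . f S], [Y → S . P] }  — shift
  I11: { [S → , Y .] }  — reduce
  I12: { [Y → S P .] }  — reduce
  I13: { [Y → + , . ,] }  — shift
  I14: { [Y → + , , .] }  — reduce
  I15: { [C → P , . *] }  — shift
  I16: { [C → P , * .] }  — reduce
  I17: { [P → , , .] }  — reduce
  I18: { [C → + f .] }  — reduce

Conflict in state I5:
  Shift-reduce conflict between [C → P .] and [C → P . , *]
So the grammar is NOT LR(0).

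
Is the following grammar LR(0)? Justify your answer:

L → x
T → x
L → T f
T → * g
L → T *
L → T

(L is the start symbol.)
No. Shift-reduce conflict between [L → T .] and [L → T . *]

Augment with L' → L and build the canonical LR(0) collection (I0 = CLOSURE({[L' → . L]}), then GOTO on every symbol after a dot until no new states appear). It has 8 states:
  I0: { [L → . T *], [L → . T f], [L → . T], [L → . x], [L' → . L], [T → . * g], [T → . x] }  — shift
  I1: { [T → * . g] }  — shift
  I2: { [L' → L .] }  — accept
  I3: { [L → T . *], [L → T . f], [L → T .] }  — shift, reduce
  I4: { [L → x .], [T → x .] }  — 2 reduces
  I5: { [L → T * .] }  — reduce
  I6: { [L → T f .] }  — reduce
  I7: { [T → * g .] }  — reduce

Conflict in state I3:
  Shift-reduce conflict between [L → T .] and [L → T . *]
So the grammar is NOT LR(0).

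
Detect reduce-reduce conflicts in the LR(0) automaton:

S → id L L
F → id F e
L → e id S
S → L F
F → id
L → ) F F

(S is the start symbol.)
A reduce-reduce conflict occurs when an LR(0) state has two complete items [A → α .] and [B → β .] — both call for a reduction, and with no lookahead the parser cannot choose between them.

Augment with S' → S and build the canonical LR(0) collection (I0 = CLOSURE({[S' → . S]}), then GOTO on every symbol after a dot until no new states appear). It has 16 states:
  I0: { [L → . ) F F], [L → . e id S], [S → . L F], [S → . id L L], [S' → . S] }  — shift
  I1: { [F → . id F e], [F → . id], [L → ) . F F] }  — shift
  I2: { [F → . id F e], [F → . id], [S → L . F] }  — shift
  I3: { [S' → S .] }  — accept
  I4: { [L → e . id S] }  — shift
  I5: { [L → . ) F F], [L → . e id S], [S → id . L L] }  — shift
  I6: { [L → . ) F F], [L → . e id S], [S → id L . L] }  — shift
  I7: { [S → id L L .] }  — reduce
  I8: { [L → . ) F F], [L → . e id S], [L → e id . S], [S → . L F], [S → . id L L] }  — shift
  I9: { [L → e id S .] }  — reduce
  I10: { [S → L F .] }  — reduce
  I11: { [F → . id F e], [F → . id], [F → id . F e], [F → id .] }  — shift, reduce
  I12: { [F → id F . e] }  — shift
  I13: { [F → id F e .] }  — reduce
  I14: { [F → . id F e], [F → . id], [L → ) F . F] }  — shift
  I15: { [L → ) F F .] }  — reduce

No state contains more than one complete item.

Answer: No reduce-reduce conflicts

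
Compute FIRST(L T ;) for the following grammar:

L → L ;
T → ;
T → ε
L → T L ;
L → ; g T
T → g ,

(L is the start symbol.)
{ ';', 'g' }

FIRST sets of the non-terminals involved (from the grammar, by fixed-point iteration):
  FIRST(L) = { ';', 'g' }

To compute FIRST(L T ;), process the symbols left to right:
Symbol L is a non-terminal. Add FIRST(L) \ {ε} = { ';', 'g' }
L is not nullable (ε ∉ FIRST(L)), so stop here.
FIRST(L T ;) = { ';', 'g' }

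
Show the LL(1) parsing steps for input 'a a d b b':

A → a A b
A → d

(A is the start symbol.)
LL(1) parsing maintains a stack (initially the start symbol over $) and the input. At each step: if the stack top is a terminal, match it against the current input token; if it is a non-terminal N, replace it with the RHS of M[N, lookahead] (the unique production whose predict set contains the lookahead).

Stack is shown with the top on the left.

Stack      Input        Action
------------------------------
A $        a a d b b $  output A → a A b
a A b $    a a d b b $  match 'a'
A b $      a d b b $    output A → a A b
a A b b $  a d b b $    match 'a'
A b b $    d b b $      output A → d
d b b $    d b b $      match 'd'
b b $      b b $        match 'b'
b $        b $          match 'b'
$          $            accept

The string is accepted.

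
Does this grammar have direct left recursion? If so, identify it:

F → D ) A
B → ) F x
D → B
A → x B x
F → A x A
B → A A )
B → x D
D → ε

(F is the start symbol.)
F → D ) A: starts with D
B → ) F x: starts with ')'
D → B: starts with B
A → x B x: starts with x
F → A x A: starts with A
B → A A ): starts with A
B → x D: starts with x
D → ε: starts with ε

No direct left recursion found.

Answer: No direct left recursion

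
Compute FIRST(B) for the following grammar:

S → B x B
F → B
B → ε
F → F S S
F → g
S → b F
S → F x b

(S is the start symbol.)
To compute FIRST(B), examine every production with B on the left-hand side, reading each right-hand side left to right until a non-nullable symbol is reached.

From B → ε:
  - ε-production, so ε ∈ FIRST(B)

Collecting: FIRST(B) = { ε }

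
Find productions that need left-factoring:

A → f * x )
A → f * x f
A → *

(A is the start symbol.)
Yes, A has productions with common prefix 'f * x'

Left-factoring is needed when two productions for the same non-terminal
share a common prefix on the right-hand side.

Productions for A:
  A → f * x )
  A → f * x f
  A → *

Found common prefix 'f * x' in productions for A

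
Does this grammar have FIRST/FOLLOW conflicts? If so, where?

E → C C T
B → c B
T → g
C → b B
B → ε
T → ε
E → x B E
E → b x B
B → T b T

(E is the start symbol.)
Yes. B → T b T with FOLLOW(B) on { 'b', 'g' }; T → g with FOLLOW(T) on { 'g' }

Nullable non-terminals: B, T.
FIRST sets used below: FIRST(T) = { 'g', ε }

B: nullable alternative(s) B → ε; FOLLOW(B) = { $, 'b', 'g', 'x' }
  B → c B: FIRST \ {ε} = { 'c' } — disjoint from FOLLOW(B)
  B → ε: FIRST \ {ε} = { } — this is the only nullable alternative, skip
  B → T b T: FIRST \ {ε} = { 'b', 'g' } — overlaps FOLLOW(B) on { 'b', 'g' }: CONFLICT

T: nullable alternative(s) T → ε; FOLLOW(T) = { $, 'b', 'g', 'x' }
  T → g: FIRST \ {ε} = { 'g' } — overlaps FOLLOW(T) on { 'g' }: CONFLICT
  T → ε: FIRST \ {ε} = { } — this is the only nullable alternative, skip

C, E have no nullable alternative, so no FIRST/FOLLOW check is needed there.

So the grammar has 2 FIRST/FOLLOW conflicts (marked CONFLICT above).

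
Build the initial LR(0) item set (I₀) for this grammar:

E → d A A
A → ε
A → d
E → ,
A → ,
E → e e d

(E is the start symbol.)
{ [E → . ,], [E → . d A A], [E → . e e d], [E' → . E] }

First, augment the grammar with E' → E
I₀ = CLOSURE({ [E' → . E] }):
  [E' → . E] has the dot before E: add [E → . d A A], [E → . ,], [E → . e e d]
No further items can be added.

I₀ = { [E → . ,], [E → . d A A], [E → . e e d], [E' → . E] }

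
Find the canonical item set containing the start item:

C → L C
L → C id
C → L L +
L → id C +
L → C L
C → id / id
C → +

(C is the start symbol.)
First, augment the grammar with C' → C
I₀ = CLOSURE({ [C' → . C] }):
  [C' → . C] has the dot before C: add [C → . L C], [C → . L L +], [C → . id / id], [C → . +]
  [C → . L C] has the dot before L: add [L → . C id], [L → . id C +], [L → . C L]
No further items can be added.

I₀ = { [C → . +], [C → . L C], [C → . L L +], [C → . id / id], [C' → . C], [L → . C L], [L → . C id], [L → . id C +] }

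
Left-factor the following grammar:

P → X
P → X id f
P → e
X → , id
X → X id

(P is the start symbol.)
Left-factoring transforms A → αβ₁ | αβ₂ into A → αA' and A' → β₁ | β₂
(α is the longest common prefix among the alternatives). Repeat until
no nonterminal has two alternatives with a common prefix.

Round 1: P has alternatives sharing prefix 'X'. Introduce P': P → X P'
  Add: P' → ε
  Add: P' → id f

No remaining common prefixes — done.

Resulting grammar:
P → X P'
P' → ε
P' → id f
P → e
X → , id
X → X id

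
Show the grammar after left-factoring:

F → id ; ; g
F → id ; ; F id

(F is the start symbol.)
F → id ; ; F'
F' → g
F' → F id

Left-factoring transforms A → αβ₁ | αβ₂ into A → αA' and A' → β₁ | β₂
(α is the longest common prefix among the alternatives). Repeat until
no nonterminal has two alternatives with a common prefix.

Round 1: F has alternatives sharing prefix 'id ; ;'. Introduce F': F → id ; ; F'
  Add: F' → g
  Add: F' → F id

No remaining common prefixes — done.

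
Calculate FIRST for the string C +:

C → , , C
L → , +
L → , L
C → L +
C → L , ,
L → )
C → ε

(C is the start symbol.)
FIRST sets of the non-terminals involved (from the grammar, by fixed-point iteration):
  FIRST(C) = { ')', ',', ε }

To compute FIRST(C +), process the symbols left to right:
Symbol C is a non-terminal. Add FIRST(C) \ {ε} = { ')', ',' }
C is nullable (ε ∈ FIRST(C)), continue to the next symbol.
Symbol + is a terminal. Add '+' and stop.
FIRST(C +) = { ')', '+', ',' }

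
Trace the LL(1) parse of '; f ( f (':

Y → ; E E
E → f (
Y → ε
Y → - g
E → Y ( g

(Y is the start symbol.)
Stack is shown with the top on the left.

Stack    Input        Action
----------------------------
Y $      ; f ( f ( $  output Y → ; E E
; E E $  ; f ( f ( $  match ';'
E E $    f ( f ( $    output E → f (
f ( E $  f ( f ( $    match 'f'
( E $    ( f ( $      match '('
E $      f ( $        output E → f (
f ( $    f ( $        match 'f'
( $      ( $          match '('
$        $            accept

The string is accepted.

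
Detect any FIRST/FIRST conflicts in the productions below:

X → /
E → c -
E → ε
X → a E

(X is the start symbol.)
No FIRST/FIRST conflicts.

Productions for X:
  X → /: FIRST = { '/' }
  X → a E: FIRST = { 'a' }
Productions for E:
  E → c -: FIRST = { 'c' }
  E → ε: FIRST = { ε }

All alternatives of each non-terminal have pairwise disjoint FIRST sets.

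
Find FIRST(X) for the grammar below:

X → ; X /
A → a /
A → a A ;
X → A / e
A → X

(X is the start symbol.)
{ ';', 'a' }

To compute FIRST(X), examine every production with X on the left-hand side, reading each right-hand side left to right until a non-nullable symbol is reached.

FIRST sets of the other non-terminals involved (by the same procedure, iterated to a fixed point):
  FIRST(A) = { ';', 'a' }

From X → ; X /:
  - ';' is a terminal: add ';' and stop
From X → A / e:
  - A is a non-terminal: add FIRST(A) \ {ε} = { ';', 'a' }
    A is not nullable, so stop

Collecting: FIRST(X) = { ';', 'a' }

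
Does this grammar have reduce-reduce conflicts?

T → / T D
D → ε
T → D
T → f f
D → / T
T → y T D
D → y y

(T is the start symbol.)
A reduce-reduce conflict occurs when an LR(0) state has two complete items [A → α .] and [B → β .] — both call for a reduction, and with no lookahead the parser cannot choose between them.

Augment with T' → T and build the canonical LR(0) collection (I0 = CLOSURE({[T' → . T]}), then GOTO on every symbol after a dot until no new states appear). It has 16 states:
  I0: { [D → . / T], [D → . y y], [D → .], [T → . / T D], [T → . D], [T → . f f], [T → . y T D], [T' → . T] }  — shift, reduce
  I1: { [D → . / T], [D → . y y], [D → .], [D → / . T], [T → . / T D], [T → . D], [T → . f f], [T → . y T D], [T → / . T D] }  — shift, reduce
  I2: { [T → D .] }  — reduce
  I3: { [T' → T .] }  — accept
  I4: { [T → f . f] }  — shift
  I5: { [D → . / T], [D → . y y], [D → .], [D → y . y], [T → . / T D], [T → . D], [T → . f f], [T → . y T D], [T → y . T D] }  — shift, reduce
  I6: { [D → . / T], [D → . y y], [D → .], [T → y T . D] }  — shift, reduce
  I7: { [D → . / T], [D → . y y], [D → .], [D → y . y], [D → y y .], [T → . / T D], [T → . D], [T → . f f], [T → . y T D], [T → y . T D] }  — shift, 2 reduces
  I8: { [D → . / T], [D → . y y], [D → .], [D → / . T], [T → . / T D], [T → . D], [T → . f f], [T → . y T D] }  — shift, reduce
  I9: { [T → y T D .] }  — reduce
  I10: { [D → y . y] }  — shift
  I11: { [D → y y .] }  — reduce
  I12: { [D → / T .] }  — reduce
  I13: { [T → f f .] }  — reduce
  I14: { [D → . / T], [D → . y y], [D → .], [D → / T .], [T → / T . D] }  — shift, 2 reduces
  I15: { [T → / T D .] }  — reduce

I7 contains complete items [D → .], [D → y y .] — reduce-reduce conflict.
I14 contains complete items [D → .], [D → / T .] — reduce-reduce conflict.

Answer: Yes — I7: [D → .] vs [D → y y .]; I14: [D → .] vs [D → / T .]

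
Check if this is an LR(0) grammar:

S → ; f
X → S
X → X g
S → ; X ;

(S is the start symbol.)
Augment with S' → S and build the canonical LR(0) collection (I0 = CLOSURE({[S' → . S]}), then GOTO on every symbol after a dot until no new states appear). It has 8 states:
  I0: { [S → . ; X ;], [S → . ; f], [S' → . S] }  — shift
  I1: { [S → . ; X ;], [S → . ; f], [S → ; . X ;], [S → ; . f], [X → . S], [X → . X g] }  — shift
  I2: { [S' → S .] }  — accept
  I3: { [X → S .] }  — reduce
  I4: { [S → ; X . ;], [X → X . g] }  — shift
  I5: { [S → ; f .] }  — reduce
  I6: { [S → ; X ; .] }  — reduce
  I7: { [X → X g .] }  — reduce

Every state is either a pure shift/goto state or contains exactly one complete item and nothing to shift — no conflicts. The grammar is LR(0).

Answer: Yes, the grammar is LR(0)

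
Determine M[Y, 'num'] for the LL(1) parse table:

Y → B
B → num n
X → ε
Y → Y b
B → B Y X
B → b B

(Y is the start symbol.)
To find M[Y, 'num'], we find productions for Y where 'num' is in the predict set (PREDICT(N → α) = (FIRST(α) \ {ε}) ∪ (FOLLOW(N) if α ⇒* ε)).

Relevant sets:
  FIRST(B) = { 'b', 'num' }
  FIRST(Y) = { 'b', 'num' }

Y → B: PREDICT = { 'b', 'num' }
  'num' is in predict set, so this production goes in M[Y, 'num']
Y → Y b: PREDICT = { 'b', 'num' }
  'num' is in predict set, so this production goes in M[Y, 'num']

M[Y, 'num'] = Y → B, Y → Y b  (a multiply-defined cell — the grammar is not LL(1))

Answer: Y → B, Y → Y b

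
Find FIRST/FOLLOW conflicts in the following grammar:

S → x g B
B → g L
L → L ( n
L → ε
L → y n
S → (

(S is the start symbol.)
Yes. L → L '(' n with FOLLOW(L) on { '(' }

A FIRST/FOLLOW conflict occurs when a non-terminal N has a nullable alternative N → β (β ⇒* ε) and another alternative N → α with FIRST(α) ∩ FOLLOW(N) ≠ ∅: on such a lookahead the parser cannot decide between expanding α and letting N vanish via β.

Nullable non-terminals: L.
FIRST sets used below: FIRST(L) = { '(', 'y', ε }

L: nullable alternative(s) L → ε; FOLLOW(L) = { $, '(' }
  L → L ( n: FIRST \ {ε} = { '(', 'y' } — overlaps FOLLOW(L) on { '(' }: CONFLICT
  L → ε: FIRST \ {ε} = { } — this is the only nullable alternative, skip
  L → y n: FIRST \ {ε} = { 'y' } — disjoint from FOLLOW(L)

B, S have no nullable alternative, so no FIRST/FOLLOW check is needed there.

So the grammar has 1 FIRST/FOLLOW conflict (marked CONFLICT above).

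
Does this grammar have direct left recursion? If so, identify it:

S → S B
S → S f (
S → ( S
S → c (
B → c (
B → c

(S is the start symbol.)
Direct left recursion occurs when N → N α for some non-terminal N (the right-hand side begins with the left-hand side itself).

S → S B: LEFT RECURSIVE (starts with S)
S → S f (: LEFT RECURSIVE (starts with S)
S → ( S: starts with '('
S → c (: starts with c
B → c (: starts with c
B → c: starts with c

The grammar has direct left recursion on: S.

Answer: Yes, S is left-recursive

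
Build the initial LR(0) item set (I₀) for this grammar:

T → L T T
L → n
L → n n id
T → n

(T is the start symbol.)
{ [L → . n n id], [L → . n], [T → . L T T], [T → . n], [T' → . T] }

First, augment the grammar with T' → T
I₀ = CLOSURE({ [T' → . T] }):
  [T' → . T] has the dot before T: add [T → . L T T], [T → . n]
  [T → . L T T] has the dot before L: add [L → . n], [L → . n n id]
No further items can be added.

I₀ = { [L → . n n id], [L → . n], [T → . L T T], [T → . n], [T' → . T] }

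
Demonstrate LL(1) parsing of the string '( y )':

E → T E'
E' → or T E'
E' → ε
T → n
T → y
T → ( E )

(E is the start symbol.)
Stack is shown with the top on the left.

Stack        Input    Action
----------------------------
E $          ( y ) $  output E → T E'
T E' $       ( y ) $  output T → ( E )
( E ) E' $   ( y ) $  match '('
E ) E' $     y ) $    output E → T E'
T E' ) E' $  y ) $    output T → y
y E' ) E' $  y ) $    match 'y'
E' ) E' $    ) $      output E' → ε
) E' $       ) $      match ')'
E' $         $        output E' → ε
$            $        accept

The string is accepted.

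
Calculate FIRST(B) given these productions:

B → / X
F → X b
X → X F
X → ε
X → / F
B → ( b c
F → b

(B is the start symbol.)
To compute FIRST(B), examine every production with B on the left-hand side, reading each right-hand side left to right until a non-nullable symbol is reached.

From B → / X:
  - '/' is a terminal: add '/' and stop
From B → ( b c:
  - '(' is a terminal: add '(' and stop

Collecting: FIRST(B) = { '(', '/' }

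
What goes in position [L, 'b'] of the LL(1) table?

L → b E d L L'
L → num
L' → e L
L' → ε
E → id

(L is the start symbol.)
L → b E d L L'

To find M[L, 'b'], we find productions for L where 'b' is in the predict set (PREDICT(N → α) = (FIRST(α) \ {ε}) ∪ (FOLLOW(N) if α ⇒* ε)).

L → b E d L L': PREDICT = { 'b' }
  'b' is in predict set, so this production goes in M[L, 'b']
L → num: PREDICT = { 'num' }

M[L, 'b'] = L → b E d L L'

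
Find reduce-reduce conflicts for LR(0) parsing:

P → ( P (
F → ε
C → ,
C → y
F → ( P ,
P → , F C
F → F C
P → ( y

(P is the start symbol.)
Augment with P' → P and build the canonical LR(0) collection (I0 = CLOSURE({[P' → . P]}), then GOTO on every symbol after a dot until no new states appear). It has 14 states:
  I0: { [P → . ( P (], [P → . ( y], [P → . , F C], [P' → . P] }  — shift
  I1: { [P → ( . P (], [P → ( . y], [P → . ( P (], [P → . ( y], [P → . , F C] }  — shift
  I2: { [F → . ( P ,], [F → . F C], [F → .], [P → , . F C] }  — shift, reduce
  I3: { [P' → P .] }  — accept
  I4: { [F → ( . P ,], [P → . ( P (], [P → . ( y], [P → . , F C] }  — shift
  I5: { [C → . ,], [C → . y], [F → F . C], [P → , F . C] }  — shift
  I6: { [C → , .] }  — reduce
  I7: { [F → F C .], [P → , F C .] }  — 2 reduces
  I8: { [C → y .] }  — reduce
  I9: { [F → ( P . ,] }  — shift
  I10: { [F → ( P , .] }  — reduce
  I11: { [P → ( P . (] }  — shift
  I12: { [P → ( y .] }  — reduce
  I13: { [P → ( P ( .] }  — reduce

I7 contains complete items [F → F C .], [P → , F C .] — reduce-reduce conflict.

Answer: Yes — I7: [F → F C .] vs [P → , F C .]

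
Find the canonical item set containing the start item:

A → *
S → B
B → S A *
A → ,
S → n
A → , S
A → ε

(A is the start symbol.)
{ [A → . *], [A → . , S], [A → . ,], [A → .], [A' → . A] }

First, augment the grammar with A' → A
I₀ = CLOSURE({ [A' → . A] }):
  [A' → . A] has the dot before A: add [A → . *], [A → . ,], [A → . , S], [A → .]
No further items can be added.

I₀ = { [A → . *], [A → . , S], [A → . ,], [A → .], [A' → . A] }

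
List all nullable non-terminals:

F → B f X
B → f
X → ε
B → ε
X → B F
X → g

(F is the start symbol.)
A non-terminal is nullable if it can derive ε (the empty string): either it has an ε-production, or it has a production whose right-hand side consists entirely of nullable non-terminals.

ε-productions: X → ε, B → ε
So X, B are immediately nullable.
No further non-terminal can be added: every production for the remaining non-terminals contains a terminal or a non-nullable non-terminal.
Nullable = { 'B', 'X' }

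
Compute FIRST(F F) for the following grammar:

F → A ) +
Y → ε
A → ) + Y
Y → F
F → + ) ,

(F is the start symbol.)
FIRST sets of the non-terminals involved (from the grammar, by fixed-point iteration):
  FIRST(F) = { ')', '+' }

To compute FIRST(F F), process the symbols left to right:
Symbol F is a non-terminal. Add FIRST(F) \ {ε} = { ')', '+' }
F is not nullable (ε ∉ FIRST(F)), so stop here.
FIRST(F F) = { ')', '+' }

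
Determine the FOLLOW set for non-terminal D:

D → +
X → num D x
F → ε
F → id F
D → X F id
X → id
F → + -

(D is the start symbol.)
{ $, 'x' }

To compute FOLLOW(D), find every occurrence of D on a right-hand side N → α D β: add FIRST(β) \ {ε}, and if β is empty or nullable also add FOLLOW(N). Iterate to a fixed point.

D is the start symbol, so $ ∈ FOLLOW(D).
In X → num D x: D is followed by x, add FIRST(x) \ {ε} = { 'x' }

Taking the union: FOLLOW(D) = { $, 'x' }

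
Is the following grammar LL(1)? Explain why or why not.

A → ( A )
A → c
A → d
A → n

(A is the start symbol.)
A grammar is LL(1) if for each non-terminal N with multiple productions, the predict sets of those productions are pairwise disjoint, where PREDICT(N → α) = (FIRST(α) \ {ε}) ∪ (FOLLOW(N) if α ⇒* ε).

For A:
  PREDICT(A → '(' A ')') = { '(' }
  PREDICT(A → c) = { 'c' }
  PREDICT(A → d) = { 'd' }
  PREDICT(A → n) = { 'n' }

All predict sets are disjoint. The grammar IS LL(1).

Answer: Yes, the grammar is LL(1).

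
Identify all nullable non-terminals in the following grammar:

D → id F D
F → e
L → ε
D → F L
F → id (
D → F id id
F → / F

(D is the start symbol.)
A non-terminal is nullable if it can derive ε (the empty string): either it has an ε-production, or it has a production whose right-hand side consists entirely of nullable non-terminals.

ε-productions: L → ε
So L is immediately nullable.
No further non-terminal can be added: every production for the remaining non-terminals contains a terminal or a non-nullable non-terminal.
Nullable = { 'L' }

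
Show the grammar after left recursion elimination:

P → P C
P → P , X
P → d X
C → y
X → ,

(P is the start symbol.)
P → d X P'
P' → C P'
P' → , X P'
P' → ε
C → y
X → ,

P is directly left-recursive. The standard transformation for
  A → A α₁ | ... | A α_m | β₁ | ... | β_n
is
  A  → β₁ A' | ... | β_n A'
  A' → α₁ A' | ... | α_m A' | ε

P → d X becomes P → d X P'
P → P C becomes P' → C P'
P → P , X becomes P' → , X P'
Add P' → ε

Productions for other non-terminals are unchanged:
  C → y
  X → ,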